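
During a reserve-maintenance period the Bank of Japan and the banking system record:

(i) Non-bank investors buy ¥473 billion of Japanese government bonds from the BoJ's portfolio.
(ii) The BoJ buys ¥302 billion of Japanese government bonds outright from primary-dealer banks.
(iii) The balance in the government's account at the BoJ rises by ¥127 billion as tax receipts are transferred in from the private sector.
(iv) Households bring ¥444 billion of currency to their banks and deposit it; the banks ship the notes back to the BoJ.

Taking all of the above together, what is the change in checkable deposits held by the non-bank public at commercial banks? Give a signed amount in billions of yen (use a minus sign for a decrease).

-¥156 billion

BoJ balance sheet:
  Assets:      Securities −¥171B
  Liabilities: Bank reserves +¥146B, Currency in circulation −¥444B, Government deposits +¥127B
Commercial banking system:
  Assets:      Reserves at CB +¥146B, Securities −¥302B
  Liabilities: Checkable deposits −¥156B
So the change in checkable deposits held by the non-bank public at commercial banks is -¥156 billion.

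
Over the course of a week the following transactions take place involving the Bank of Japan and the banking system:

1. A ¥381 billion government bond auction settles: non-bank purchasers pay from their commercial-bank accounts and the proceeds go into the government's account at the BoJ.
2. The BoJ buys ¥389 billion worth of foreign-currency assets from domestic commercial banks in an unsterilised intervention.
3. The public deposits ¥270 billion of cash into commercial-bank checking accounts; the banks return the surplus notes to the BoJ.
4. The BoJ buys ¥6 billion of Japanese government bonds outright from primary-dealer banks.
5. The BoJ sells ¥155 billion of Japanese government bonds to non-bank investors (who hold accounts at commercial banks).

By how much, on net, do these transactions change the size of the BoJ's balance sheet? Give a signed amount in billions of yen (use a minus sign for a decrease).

+¥240 billion

BoJ balance sheet:
  Assets:      Securities −¥149B, Foreign assets +¥389B
  Liabilities: Bank reserves +¥129B, Currency in circulation −¥270B, Government deposits +¥381B
Commercial banking system:
  Assets:      Reserves at CB +¥129B, Securities −¥6B, Foreign assets −¥389B
  Liabilities: Checkable deposits −¥266B
Change in total BoJ assets = +¥240 billion.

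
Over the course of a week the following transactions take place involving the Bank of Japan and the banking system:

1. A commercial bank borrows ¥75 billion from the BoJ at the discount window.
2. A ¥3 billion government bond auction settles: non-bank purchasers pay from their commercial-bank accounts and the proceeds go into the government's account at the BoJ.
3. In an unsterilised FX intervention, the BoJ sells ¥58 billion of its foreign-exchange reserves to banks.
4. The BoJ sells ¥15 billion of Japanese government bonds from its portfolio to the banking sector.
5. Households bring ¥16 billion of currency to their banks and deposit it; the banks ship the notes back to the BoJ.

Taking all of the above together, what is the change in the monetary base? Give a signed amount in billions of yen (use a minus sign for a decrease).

-¥1 billion

BoJ balance sheet:
  Assets:      Securities −¥15B, Loans to banks +¥75B, Foreign assets −¥58B
  Liabilities: Bank reserves +¥15B, Currency in circulation −¥16B, Government deposits +¥3B
Commercial banking system:
  Assets:      Reserves at CB +¥15B, Securities +¥15B, Foreign assets +¥58B
  Liabilities: Checkable deposits +¥13B, Borrowings from CB +¥75B
Monetary base = currency + reserves: −¥16B + (+¥15B) = -¥1 billion.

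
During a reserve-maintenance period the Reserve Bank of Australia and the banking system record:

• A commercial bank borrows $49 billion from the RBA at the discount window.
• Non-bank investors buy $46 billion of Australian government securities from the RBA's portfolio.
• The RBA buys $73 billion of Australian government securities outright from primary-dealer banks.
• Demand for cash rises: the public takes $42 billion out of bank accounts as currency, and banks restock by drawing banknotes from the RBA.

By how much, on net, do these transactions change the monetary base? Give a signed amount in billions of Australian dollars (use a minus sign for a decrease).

Discount-window loan $49 billion: RBA balance sheet expands → +$49B.
Asset sale (to non-banks) $46 billion: RBA balance sheet contracts → −$46B.
OMO purchase (from banks) $73 billion: RBA balance sheet expands → +$73B.
Currency withdrawal $42 billion: just a shift between currency and reserves — both are base money → 0.
Net: 49 − 46 + 73 + 0 = +$76 billion.

+$76 billion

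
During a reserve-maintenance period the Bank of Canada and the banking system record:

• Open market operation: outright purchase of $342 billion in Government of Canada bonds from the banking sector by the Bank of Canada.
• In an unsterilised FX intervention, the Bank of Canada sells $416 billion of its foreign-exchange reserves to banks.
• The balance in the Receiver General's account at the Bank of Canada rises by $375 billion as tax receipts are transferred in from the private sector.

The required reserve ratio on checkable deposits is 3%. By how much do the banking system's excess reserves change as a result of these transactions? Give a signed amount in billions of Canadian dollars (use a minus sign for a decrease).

-$437.75 billion

OMO purchase (from banks) $342 billion: reserves +$342B, deposits 0.
FX sale $416 billion: reserves −$416B, deposits 0.
Government account inflow $375 billion: reserves −$375B, deposits −$375B.
Totals: Δreserves = −$449B, Δdeposits = −$375B.
Δrequired reserves = 3% × −$375B = −$11.25B.
Δexcess reserves = Δreserves − Δrequired = −$449B − (−$11.25B) = -$437.75 billion.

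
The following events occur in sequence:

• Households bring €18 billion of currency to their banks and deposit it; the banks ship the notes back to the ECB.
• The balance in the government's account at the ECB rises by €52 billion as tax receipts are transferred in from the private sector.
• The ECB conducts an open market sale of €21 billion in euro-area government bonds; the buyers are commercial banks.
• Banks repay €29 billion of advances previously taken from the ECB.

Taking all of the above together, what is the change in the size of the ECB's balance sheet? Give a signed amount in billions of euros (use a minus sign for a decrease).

-€50 billion

Currency deposit €18 billion: only the composition of liabilities changes → 0.
Government account inflow €52 billion: only the composition of liabilities changes → 0.
OMO sale (to banks) €21 billion: an ECB asset is shed → −€21B.
Discount-window repayment €29 billion: an ECB asset is shed → −€29B.
Net: 0 + 0 − 21 − 29 = -€50 billion.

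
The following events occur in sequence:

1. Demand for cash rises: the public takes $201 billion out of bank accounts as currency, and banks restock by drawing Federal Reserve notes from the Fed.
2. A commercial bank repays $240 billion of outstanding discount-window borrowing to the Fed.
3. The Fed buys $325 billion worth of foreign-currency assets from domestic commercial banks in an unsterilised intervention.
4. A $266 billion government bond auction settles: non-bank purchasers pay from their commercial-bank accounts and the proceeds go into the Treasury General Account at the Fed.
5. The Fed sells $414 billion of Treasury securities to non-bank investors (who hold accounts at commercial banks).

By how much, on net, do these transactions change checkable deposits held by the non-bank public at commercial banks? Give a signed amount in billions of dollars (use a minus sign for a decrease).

Fed balance sheet:
  Assets:      Securities −$414B, Loans to banks −$240B, Foreign assets +$325B
  Liabilities: Bank reserves −$796B, Currency in circulation +$201B, Government deposits +$266B
Commercial banking system:
  Assets:      Reserves at CB −$796B, Foreign assets −$325B
  Liabilities: Checkable deposits −$881B, Borrowings from CB −$240B
So the change in checkable deposits held by the non-bank public at commercial banks is -$881 billion.

-$881 billion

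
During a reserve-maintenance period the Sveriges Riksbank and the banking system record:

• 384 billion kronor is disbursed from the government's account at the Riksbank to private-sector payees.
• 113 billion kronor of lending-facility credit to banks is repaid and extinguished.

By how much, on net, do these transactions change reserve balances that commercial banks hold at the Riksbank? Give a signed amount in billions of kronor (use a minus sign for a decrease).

Riksbank balance sheet:
  Assets:      Loans to banks −113B
  Liabilities: Bank reserves +271B, Government deposits −384B
Commercial banking system:
  Assets:      Reserves at CB +271B
  Liabilities: Checkable deposits +384B, Borrowings from CB −113B
So the change in reserve balances that commercial banks hold at the Riksbank is +271 billion.

+271 billion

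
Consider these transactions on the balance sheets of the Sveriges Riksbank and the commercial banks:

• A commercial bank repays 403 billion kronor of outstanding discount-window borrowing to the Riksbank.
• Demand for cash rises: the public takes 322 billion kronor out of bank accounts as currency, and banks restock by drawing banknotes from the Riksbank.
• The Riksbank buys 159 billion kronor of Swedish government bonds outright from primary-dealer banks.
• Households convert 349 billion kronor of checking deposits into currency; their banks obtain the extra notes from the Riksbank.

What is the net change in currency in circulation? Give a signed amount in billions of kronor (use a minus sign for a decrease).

+671 billion

Riksbank balance sheet:
  Assets:      Securities +159B, Loans to banks −403B
  Liabilities: Bank reserves −915B, Currency in circulation +671B
So the change in currency in circulation is +671 billion.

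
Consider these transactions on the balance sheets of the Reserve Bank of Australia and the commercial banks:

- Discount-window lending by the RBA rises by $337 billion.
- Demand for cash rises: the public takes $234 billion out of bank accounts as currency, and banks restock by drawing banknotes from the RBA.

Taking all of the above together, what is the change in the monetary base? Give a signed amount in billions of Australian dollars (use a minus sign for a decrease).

Discount-window loan $337 billion: RBA balance sheet expands → +$337B.
Currency withdrawal $234 billion: just a shift between currency and reserves — both are base money → 0.
Net: 337 + 0 = +$337 billion.

+$337 billion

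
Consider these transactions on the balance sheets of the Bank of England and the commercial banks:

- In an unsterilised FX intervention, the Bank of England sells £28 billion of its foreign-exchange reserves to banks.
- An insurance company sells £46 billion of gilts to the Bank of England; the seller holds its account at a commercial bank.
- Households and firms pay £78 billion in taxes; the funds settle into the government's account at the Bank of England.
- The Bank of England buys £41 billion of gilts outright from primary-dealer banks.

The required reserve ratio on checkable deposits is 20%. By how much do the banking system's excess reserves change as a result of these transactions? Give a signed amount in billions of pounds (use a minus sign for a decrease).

-£12.6 billion

FX sale £28 billion: reserves −£28B, deposits 0.
Asset purchase (from non-banks) £46 billion: reserves +£46B, deposits +£46B.
Government account inflow £78 billion: reserves −£78B, deposits −£78B.
OMO purchase (from banks) £41 billion: reserves +£41B, deposits 0.
Totals: Δreserves = −£19B, Δdeposits = −£32B.
Δrequired reserves = 20% × −£32B = −£6.4B.
Δexcess reserves = Δreserves − Δrequired = −£19B − (−£6.4B) = -£12.6 billion.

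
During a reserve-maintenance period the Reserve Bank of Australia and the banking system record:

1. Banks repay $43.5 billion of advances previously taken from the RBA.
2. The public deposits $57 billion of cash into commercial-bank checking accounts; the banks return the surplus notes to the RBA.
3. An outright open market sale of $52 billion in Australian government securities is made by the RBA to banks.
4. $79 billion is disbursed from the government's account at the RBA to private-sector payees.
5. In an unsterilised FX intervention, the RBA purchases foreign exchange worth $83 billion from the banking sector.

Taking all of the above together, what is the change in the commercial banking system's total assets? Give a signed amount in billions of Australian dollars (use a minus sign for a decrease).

RBA balance sheet:
  Assets:      Securities −$52B, Loans to banks −$43.5B, Foreign assets +$83B
  Liabilities: Bank reserves +$123.5B, Currency in circulation −$57B, Government deposits −$79B
Commercial banking system:
  Assets:      Reserves at CB +$123.5B, Securities +$52B, Foreign assets −$83B
  Liabilities: Checkable deposits +$136B, Borrowings from CB −$43.5B
Change in total bank assets = +$92.5 billion.

+$92.5 billion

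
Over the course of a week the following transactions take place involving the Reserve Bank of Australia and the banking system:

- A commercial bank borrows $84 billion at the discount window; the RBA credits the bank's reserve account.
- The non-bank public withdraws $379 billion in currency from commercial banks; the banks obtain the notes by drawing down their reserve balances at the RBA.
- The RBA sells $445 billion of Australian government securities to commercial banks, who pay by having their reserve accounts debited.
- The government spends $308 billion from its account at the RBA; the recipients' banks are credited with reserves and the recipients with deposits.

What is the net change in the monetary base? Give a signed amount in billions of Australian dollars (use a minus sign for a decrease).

Discount-window loan $84 billion: RBA balance sheet expands → +$84B.
Currency withdrawal $379 billion: just a shift between currency and reserves — both are base money → 0.
OMO sale (to banks) $445 billion: RBA balance sheet contracts → −$445B.
Government spending $308 billion: a non-base liability converts back to reserves → +$308B.
Net: 84 + 0 − 445 + 308 = -$53 billion.

-$53 billion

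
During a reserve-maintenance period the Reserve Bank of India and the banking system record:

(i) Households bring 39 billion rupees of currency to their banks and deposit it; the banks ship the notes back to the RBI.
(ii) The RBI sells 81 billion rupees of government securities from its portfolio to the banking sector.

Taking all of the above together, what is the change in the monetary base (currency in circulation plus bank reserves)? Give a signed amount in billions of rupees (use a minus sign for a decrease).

-81 billion

Currency deposit 39 billion rupees: just a shift between currency and reserves — both are base money → 0.
OMO sale (to banks) 81 billion rupees: RBI balance sheet contracts → −81B.
Net: 0 − 81 = -81 billion.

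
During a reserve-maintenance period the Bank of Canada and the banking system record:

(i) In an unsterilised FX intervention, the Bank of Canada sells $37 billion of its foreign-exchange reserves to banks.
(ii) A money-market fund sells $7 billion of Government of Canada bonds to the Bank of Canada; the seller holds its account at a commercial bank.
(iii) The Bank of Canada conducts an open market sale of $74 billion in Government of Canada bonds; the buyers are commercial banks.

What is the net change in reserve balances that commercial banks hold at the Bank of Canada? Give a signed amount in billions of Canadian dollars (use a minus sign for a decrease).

FX sale $37 billion: the buying banks pay out of their reserve balances → −$37B.
Asset purchase (from non-banks) $7 billion: the Bank of Canada pays by crediting reserve accounts → +$7B.
OMO sale (to banks) $74 billion: the buying banks pay out of their reserve balances → −$74B.
Net: −37 + 7 − 74 = -$104 billion.

-$104 billion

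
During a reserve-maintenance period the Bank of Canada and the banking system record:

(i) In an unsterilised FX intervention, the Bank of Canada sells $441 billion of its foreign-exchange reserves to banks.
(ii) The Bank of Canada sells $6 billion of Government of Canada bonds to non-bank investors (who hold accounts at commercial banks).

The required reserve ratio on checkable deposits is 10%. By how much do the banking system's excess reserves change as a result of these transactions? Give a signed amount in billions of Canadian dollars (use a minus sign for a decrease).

FX sale $441 billion: reserves −$441B, deposits 0.
Asset sale (to non-banks) $6 billion: reserves −$6B, deposits −$6B.
Totals: Δreserves = −$447B, Δdeposits = −$6B.
Δrequired reserves = 10% × −$6B = −$0.6B.
Δexcess reserves = Δreserves − Δrequired = −$447B − (−$0.6B) = -$446.4 billion.

-$446.4 billion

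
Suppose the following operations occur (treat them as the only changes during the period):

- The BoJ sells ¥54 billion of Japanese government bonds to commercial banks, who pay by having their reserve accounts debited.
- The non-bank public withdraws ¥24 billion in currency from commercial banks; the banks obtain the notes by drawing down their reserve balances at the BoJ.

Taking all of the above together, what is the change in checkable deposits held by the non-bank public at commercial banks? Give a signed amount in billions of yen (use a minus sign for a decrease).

BoJ balance sheet:
  Assets:      Securities −¥54B
  Liabilities: Bank reserves −¥78B, Currency in circulation +¥24B
Commercial banking system:
  Assets:      Reserves at CB −¥78B, Securities +¥54B
  Liabilities: Checkable deposits −¥24B
So the change in checkable deposits held by the non-bank public at commercial banks is -¥24 billion.

-¥24 billion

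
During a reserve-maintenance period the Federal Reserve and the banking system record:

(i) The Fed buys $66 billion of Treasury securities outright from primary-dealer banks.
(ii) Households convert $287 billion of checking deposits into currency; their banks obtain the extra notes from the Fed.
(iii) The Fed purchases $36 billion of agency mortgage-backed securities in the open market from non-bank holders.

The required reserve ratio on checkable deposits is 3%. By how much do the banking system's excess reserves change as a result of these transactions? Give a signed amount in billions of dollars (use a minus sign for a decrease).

OMO purchase (from banks) $66 billion: reserves +$66B, deposits 0.
Currency withdrawal $287 billion: reserves −$287B, deposits −$287B.
Asset purchase (from non-banks) $36 billion: reserves +$36B, deposits +$36B.
Totals: Δreserves = −$185B, Δdeposits = −$251B.
Δrequired reserves = 3% × −$251B = −$7.53B.
Δexcess reserves = Δreserves − Δrequired = −$185B − (−$7.53B) = -$177.47 billion.

-$177.47 billion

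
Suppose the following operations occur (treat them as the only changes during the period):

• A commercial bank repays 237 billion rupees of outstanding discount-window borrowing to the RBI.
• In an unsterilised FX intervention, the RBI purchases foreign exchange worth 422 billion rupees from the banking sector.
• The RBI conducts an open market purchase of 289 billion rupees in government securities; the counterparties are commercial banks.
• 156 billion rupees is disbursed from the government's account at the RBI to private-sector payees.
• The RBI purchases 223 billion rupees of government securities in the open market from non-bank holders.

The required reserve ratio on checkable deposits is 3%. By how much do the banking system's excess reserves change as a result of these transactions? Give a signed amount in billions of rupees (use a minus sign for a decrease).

Discount-window repayment 237 billion rupees: reserves −237B, deposits 0.
FX purchase 422 billion rupees: reserves +422B, deposits 0.
OMO purchase (from banks) 289 billion rupees: reserves +289B, deposits 0.
Government spending 156 billion rupees: reserves +156B, deposits +156B.
Asset purchase (from non-banks) 223 billion rupees: reserves +223B, deposits +223B.
Totals: Δreserves = +853B, Δdeposits = +379B.
Δrequired reserves = 3% × +379B = +11.37B.
Δexcess reserves = Δreserves − Δrequired = +853B − (+11.37B) = +841.63 billion.

+841.63 billion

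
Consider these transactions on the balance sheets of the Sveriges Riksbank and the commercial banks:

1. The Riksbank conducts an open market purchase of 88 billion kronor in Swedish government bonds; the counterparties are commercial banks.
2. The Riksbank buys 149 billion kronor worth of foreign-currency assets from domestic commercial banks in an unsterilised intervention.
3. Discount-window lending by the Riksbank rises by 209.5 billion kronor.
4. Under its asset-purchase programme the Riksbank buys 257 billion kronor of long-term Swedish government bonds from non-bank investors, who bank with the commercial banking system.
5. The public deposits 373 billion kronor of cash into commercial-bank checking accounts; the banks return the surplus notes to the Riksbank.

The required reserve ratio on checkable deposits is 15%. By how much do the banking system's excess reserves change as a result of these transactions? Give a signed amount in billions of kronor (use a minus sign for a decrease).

OMO purchase (from banks) 88 billion kronor: reserves +88B, deposits 0.
FX purchase 149 billion kronor: reserves +149B, deposits 0.
Discount-window loan 209.5 billion kronor: reserves +209.5B, deposits 0.
Asset purchase (from non-banks) 257 billion kronor: reserves +257B, deposits +257B.
Currency deposit 373 billion kronor: reserves +373B, deposits +373B.
Totals: Δreserves = +1076.5B, Δdeposits = +630B.
Δrequired reserves = 15% × +630B = +94.5B.
Δexcess reserves = Δreserves − Δrequired = +1076.5B − (+94.5B) = +982 billion.

+982 billion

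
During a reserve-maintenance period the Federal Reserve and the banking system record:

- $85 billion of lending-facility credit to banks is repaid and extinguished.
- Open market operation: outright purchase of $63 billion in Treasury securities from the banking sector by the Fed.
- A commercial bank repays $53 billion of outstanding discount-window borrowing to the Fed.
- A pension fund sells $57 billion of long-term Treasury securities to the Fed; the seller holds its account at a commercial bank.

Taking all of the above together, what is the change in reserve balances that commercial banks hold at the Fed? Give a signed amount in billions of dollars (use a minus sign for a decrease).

Discount-window repayment $85 billion: repayment is debited from reserves → −$85B.
OMO purchase (from banks) $63 billion: the Fed pays by crediting reserve accounts → +$63B.
Discount-window repayment $53 billion: repayment is debited from reserves → −$53B.
Asset purchase (from non-banks) $57 billion: the Fed pays by crediting reserve accounts → +$57B.
Net: −85 + 63 − 53 + 57 = -$18 billion.

-$18 billion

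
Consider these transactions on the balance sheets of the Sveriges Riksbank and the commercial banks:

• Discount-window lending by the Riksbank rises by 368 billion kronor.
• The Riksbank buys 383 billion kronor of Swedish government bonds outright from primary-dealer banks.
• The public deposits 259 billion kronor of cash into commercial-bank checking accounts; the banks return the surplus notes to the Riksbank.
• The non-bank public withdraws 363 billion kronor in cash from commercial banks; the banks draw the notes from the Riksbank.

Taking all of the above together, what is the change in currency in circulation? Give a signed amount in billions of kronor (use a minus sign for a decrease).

+104 billion

Discount-window loan 368 billion kronor: no currency enters or leaves circulation → 0.
OMO purchase (from banks) 383 billion kronor: no currency enters or leaves circulation → 0.
Currency deposit 259 billion kronor: notes return to the central bank → −259B.
Currency withdrawal 363 billion kronor: notes leave the central bank → +363B.
Net: 0 + 0 − 259 + 363 = +104 billion.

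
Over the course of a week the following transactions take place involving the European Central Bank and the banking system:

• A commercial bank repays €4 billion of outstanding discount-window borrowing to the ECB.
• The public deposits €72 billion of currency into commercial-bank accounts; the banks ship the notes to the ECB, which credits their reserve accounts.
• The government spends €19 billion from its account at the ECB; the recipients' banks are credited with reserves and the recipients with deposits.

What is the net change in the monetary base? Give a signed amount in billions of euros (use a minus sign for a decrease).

+€15 billion

Discount-window repayment €4 billion: ECB balance sheet contracts → −€4B.
Currency deposit €72 billion: just a shift between currency and reserves — both are base money → 0.
Government spending €19 billion: a non-base liability converts back to reserves → +€19B.
Net: −4 + 0 + 19 = +€15 billion.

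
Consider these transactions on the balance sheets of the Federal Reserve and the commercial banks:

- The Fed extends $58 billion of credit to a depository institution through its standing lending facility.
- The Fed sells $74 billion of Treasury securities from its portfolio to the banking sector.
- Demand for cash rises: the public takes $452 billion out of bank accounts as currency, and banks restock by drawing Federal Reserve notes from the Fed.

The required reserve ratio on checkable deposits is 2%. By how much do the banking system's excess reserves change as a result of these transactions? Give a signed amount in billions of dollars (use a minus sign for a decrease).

Discount-window loan $58 billion: reserves +$58B, deposits 0.
OMO sale (to banks) $74 billion: reserves −$74B, deposits 0.
Currency withdrawal $452 billion: reserves −$452B, deposits −$452B.
Totals: Δreserves = −$468B, Δdeposits = −$452B.
Δrequired reserves = 2% × −$452B = −$9.04B.
Δexcess reserves = Δreserves − Δrequired = −$468B − (−$9.04B) = -$458.96 billion.

-$458.96 billion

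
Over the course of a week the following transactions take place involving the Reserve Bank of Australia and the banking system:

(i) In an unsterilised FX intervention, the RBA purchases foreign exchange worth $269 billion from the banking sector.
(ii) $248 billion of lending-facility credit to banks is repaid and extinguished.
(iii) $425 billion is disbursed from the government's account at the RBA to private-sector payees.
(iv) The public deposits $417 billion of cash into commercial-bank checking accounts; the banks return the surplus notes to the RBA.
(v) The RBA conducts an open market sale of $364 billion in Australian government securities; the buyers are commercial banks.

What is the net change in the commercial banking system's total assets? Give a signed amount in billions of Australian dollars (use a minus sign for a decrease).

+$594 billion

RBA balance sheet:
  Assets:      Securities −$364B, Loans to banks −$248B, Foreign assets +$269B
  Liabilities: Bank reserves +$499B, Currency in circulation −$417B, Government deposits −$425B
Commercial banking system:
  Assets:      Reserves at CB +$499B, Securities +$364B, Foreign assets −$269B
  Liabilities: Checkable deposits +$842B, Borrowings from CB −$248B
Change in total bank assets = +$594 billion.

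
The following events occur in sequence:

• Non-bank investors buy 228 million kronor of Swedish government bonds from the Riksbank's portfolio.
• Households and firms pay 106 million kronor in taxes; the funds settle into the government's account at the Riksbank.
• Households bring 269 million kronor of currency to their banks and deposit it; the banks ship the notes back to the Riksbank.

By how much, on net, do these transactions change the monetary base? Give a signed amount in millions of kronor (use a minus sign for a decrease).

Asset sale (to non-banks) 228 million kronor: Riksbank balance sheet contracts → −228M.
Government account inflow 106 million kronor: reserves shift to a non-base liability → −106M.
Currency deposit 269 million kronor: just a shift between currency and reserves — both are base money → 0.
Net: −228 − 106 + 0 = -334 million.

-334 million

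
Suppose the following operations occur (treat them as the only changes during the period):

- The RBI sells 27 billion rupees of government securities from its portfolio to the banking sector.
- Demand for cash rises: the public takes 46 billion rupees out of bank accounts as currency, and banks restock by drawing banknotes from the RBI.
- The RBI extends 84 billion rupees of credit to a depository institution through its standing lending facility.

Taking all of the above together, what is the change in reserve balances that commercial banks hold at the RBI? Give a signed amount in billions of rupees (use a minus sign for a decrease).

+11 billion

OMO sale (to banks) 27 billion rupees: the buying banks pay out of their reserve balances → −27B.
Currency withdrawal 46 billion rupees: banks swap reserves for currency → −46B.
Discount-window loan 84 billion rupees: the loan is credited to the bank's reserve account → +84B.
Net: −27 − 46 + 84 = +11 billion.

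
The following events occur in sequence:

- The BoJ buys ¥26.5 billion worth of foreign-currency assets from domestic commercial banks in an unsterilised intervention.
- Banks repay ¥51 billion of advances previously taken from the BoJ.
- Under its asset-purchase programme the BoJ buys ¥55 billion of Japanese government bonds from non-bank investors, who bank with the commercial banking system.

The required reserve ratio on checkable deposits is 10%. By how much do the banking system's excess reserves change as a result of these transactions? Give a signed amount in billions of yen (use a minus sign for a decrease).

FX purchase ¥26.5 billion: reserves +¥26.5B, deposits 0.
Discount-window repayment ¥51 billion: reserves −¥51B, deposits 0.
Asset purchase (from non-banks) ¥55 billion: reserves +¥55B, deposits +¥55B.
Totals: Δreserves = +¥30.5B, Δdeposits = +¥55B.
Δrequired reserves = 10% × +¥55B = +¥5.5B.
Δexcess reserves = Δreserves − Δrequired = +¥30.5B − (+¥5.5B) = +¥25 billion.

+¥25 billion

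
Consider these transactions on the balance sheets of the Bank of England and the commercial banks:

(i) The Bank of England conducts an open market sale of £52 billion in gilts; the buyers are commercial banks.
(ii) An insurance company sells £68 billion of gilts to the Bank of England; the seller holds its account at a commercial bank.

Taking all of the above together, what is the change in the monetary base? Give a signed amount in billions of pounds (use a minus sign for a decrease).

OMO sale (to banks) £52 billion: Bank of England balance sheet contracts → −£52B.
Asset purchase (from non-banks) £68 billion: Bank of England balance sheet expands → +£68B.
Net: −52 + 68 = +£16 billion.

+£16 billion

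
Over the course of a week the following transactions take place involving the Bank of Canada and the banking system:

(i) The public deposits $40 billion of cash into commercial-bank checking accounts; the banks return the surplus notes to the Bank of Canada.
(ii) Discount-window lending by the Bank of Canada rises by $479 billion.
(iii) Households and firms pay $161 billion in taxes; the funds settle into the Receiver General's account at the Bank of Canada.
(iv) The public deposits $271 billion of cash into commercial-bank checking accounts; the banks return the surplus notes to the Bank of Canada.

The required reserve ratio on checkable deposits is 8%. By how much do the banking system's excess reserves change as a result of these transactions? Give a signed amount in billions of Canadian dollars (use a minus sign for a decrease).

Currency deposit $40 billion: reserves +$40B, deposits +$40B.
Discount-window loan $479 billion: reserves +$479B, deposits 0.
Government account inflow $161 billion: reserves −$161B, deposits −$161B.
Currency deposit $271 billion: reserves +$271B, deposits +$271B.
Totals: Δreserves = +$629B, Δdeposits = +$150B.
Δrequired reserves = 8% × +$150B = +$12B.
Δexcess reserves = Δreserves − Δrequired = +$629B − (+$12B) = +$617 billion.

+$617 billion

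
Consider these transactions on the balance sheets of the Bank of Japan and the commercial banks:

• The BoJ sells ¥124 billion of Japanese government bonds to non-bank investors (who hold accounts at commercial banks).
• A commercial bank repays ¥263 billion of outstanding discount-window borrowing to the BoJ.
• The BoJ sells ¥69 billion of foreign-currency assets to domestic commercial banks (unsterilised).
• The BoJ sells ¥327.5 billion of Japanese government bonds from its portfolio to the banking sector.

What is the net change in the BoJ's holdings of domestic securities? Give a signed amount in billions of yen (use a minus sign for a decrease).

Asset sale (to non-banks) ¥124 billion: securities removed from the BoJ's portfolio → −¥124B.
Discount-window repayment ¥263 billion: the BoJ's securities portfolio is untouched → 0.
FX sale ¥69 billion: the BoJ's securities portfolio is untouched → 0.
OMO sale (to banks) ¥327.5 billion: securities removed from the BoJ's portfolio → −¥327.5B.
Net: −124 + 0 + 0 − 327.5 = -¥451.5 billion.

-¥451.5 billion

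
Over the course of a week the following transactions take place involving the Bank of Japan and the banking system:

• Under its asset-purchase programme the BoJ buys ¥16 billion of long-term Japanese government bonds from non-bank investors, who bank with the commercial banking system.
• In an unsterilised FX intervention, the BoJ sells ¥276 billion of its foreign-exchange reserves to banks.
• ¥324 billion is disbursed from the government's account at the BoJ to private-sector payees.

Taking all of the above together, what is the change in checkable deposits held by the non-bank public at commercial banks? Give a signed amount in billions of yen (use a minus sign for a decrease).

Asset purchase (from non-banks) ¥16 billion: non-bank counterparties' bank balances rise → +¥16B.
FX sale ¥276 billion: the counterparty is a bank, so public deposits are unchanged → 0.
Government spending ¥324 billion: non-bank counterparties' bank balances rise → +¥324B.
Net: 16 + 0 + 324 = +¥340 billion.

+¥340 billion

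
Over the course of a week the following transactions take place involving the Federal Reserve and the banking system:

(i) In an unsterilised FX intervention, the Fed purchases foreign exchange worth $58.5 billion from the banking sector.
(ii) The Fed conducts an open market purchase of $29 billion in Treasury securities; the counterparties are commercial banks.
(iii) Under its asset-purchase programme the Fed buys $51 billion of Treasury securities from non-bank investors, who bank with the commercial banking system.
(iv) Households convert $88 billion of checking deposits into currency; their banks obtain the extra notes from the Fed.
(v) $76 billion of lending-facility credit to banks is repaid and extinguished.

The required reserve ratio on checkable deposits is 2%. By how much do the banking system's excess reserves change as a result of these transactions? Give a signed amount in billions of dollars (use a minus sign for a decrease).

-$24.76 billion

FX purchase $58.5 billion: reserves +$58.5B, deposits 0.
OMO purchase (from banks) $29 billion: reserves +$29B, deposits 0.
Asset purchase (from non-banks) $51 billion: reserves +$51B, deposits +$51B.
Currency withdrawal $88 billion: reserves −$88B, deposits −$88B.
Discount-window repayment $76 billion: reserves −$76B, deposits 0.
Totals: Δreserves = −$25.5B, Δdeposits = −$37B.
Δrequired reserves = 2% × −$37B = −$0.74B.
Δexcess reserves = Δreserves − Δrequired = −$25.5B − (−$0.74B) = -$24.76 billion.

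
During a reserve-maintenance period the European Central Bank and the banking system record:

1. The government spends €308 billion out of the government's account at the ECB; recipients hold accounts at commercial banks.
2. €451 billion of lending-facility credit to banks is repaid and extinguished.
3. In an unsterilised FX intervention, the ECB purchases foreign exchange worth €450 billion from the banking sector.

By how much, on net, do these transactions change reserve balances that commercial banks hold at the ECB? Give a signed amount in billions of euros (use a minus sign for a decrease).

ECB balance sheet:
  Assets:      Loans to banks −€451B, Foreign assets +€450B
  Liabilities: Bank reserves +€307B, Government deposits −€308B
Commercial banking system:
  Assets:      Reserves at CB +€307B, Foreign assets −€450B
  Liabilities: Checkable deposits +€308B, Borrowings from CB −€451B
So the change in reserve balances that commercial banks hold at the ECB is +€307 billion.

+€307 billion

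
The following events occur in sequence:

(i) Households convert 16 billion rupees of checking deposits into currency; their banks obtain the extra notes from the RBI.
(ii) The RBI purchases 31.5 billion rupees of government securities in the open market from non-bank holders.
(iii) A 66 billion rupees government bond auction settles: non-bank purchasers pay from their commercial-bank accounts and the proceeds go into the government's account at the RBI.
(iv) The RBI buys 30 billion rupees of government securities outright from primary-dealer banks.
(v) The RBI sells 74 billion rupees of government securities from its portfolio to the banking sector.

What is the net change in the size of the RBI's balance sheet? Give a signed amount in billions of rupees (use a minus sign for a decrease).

-12.5 billion

Currency withdrawal 16 billion rupees: only the composition of liabilities changes → 0.
Asset purchase (from non-banks) 31.5 billion rupees: an RBI asset is acquired → +31.5B.
Government account inflow 66 billion rupees: only the composition of liabilities changes → 0.
OMO purchase (from banks) 30 billion rupees: an RBI asset is acquired → +30B.
OMO sale (to banks) 74 billion rupees: an RBI asset is shed → −74B.
Net: 0 + 31.5 + 0 + 30 − 74 = -12.5 billion.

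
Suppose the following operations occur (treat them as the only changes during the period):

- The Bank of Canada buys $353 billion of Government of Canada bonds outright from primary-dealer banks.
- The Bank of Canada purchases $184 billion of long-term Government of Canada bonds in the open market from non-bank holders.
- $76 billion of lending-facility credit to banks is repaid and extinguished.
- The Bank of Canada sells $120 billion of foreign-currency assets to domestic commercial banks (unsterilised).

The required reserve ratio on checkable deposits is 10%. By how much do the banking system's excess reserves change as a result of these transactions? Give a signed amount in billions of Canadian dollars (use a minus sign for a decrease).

+$322.6 billion

OMO purchase (from banks) $353 billion: reserves +$353B, deposits 0.
Asset purchase (from non-banks) $184 billion: reserves +$184B, deposits +$184B.
Discount-window repayment $76 billion: reserves −$76B, deposits 0.
FX sale $120 billion: reserves −$120B, deposits 0.
Totals: Δreserves = +$341B, Δdeposits = +$184B.
Δrequired reserves = 10% × +$184B = +$18.4B.
Δexcess reserves = Δreserves − Δrequired = +$341B − (+$18.4B) = +$322.6 billion.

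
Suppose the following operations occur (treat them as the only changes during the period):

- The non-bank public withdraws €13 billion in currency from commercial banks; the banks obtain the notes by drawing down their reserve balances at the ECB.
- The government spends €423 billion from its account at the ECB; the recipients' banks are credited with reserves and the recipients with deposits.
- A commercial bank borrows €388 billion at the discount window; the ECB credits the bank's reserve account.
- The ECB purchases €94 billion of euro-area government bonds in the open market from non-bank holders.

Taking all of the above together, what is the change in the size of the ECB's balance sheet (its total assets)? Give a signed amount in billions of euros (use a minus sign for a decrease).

Currency withdrawal €13 billion: only the composition of liabilities changes → 0.
Government spending €423 billion: only the composition of liabilities changes → 0.
Discount-window loan €388 billion: an ECB asset is acquired → +€388B.
Asset purchase (from non-banks) €94 billion: an ECB asset is acquired → +€94B.
Net: 0 + 0 + 388 + 94 = +€482 billion.

+€482 billion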